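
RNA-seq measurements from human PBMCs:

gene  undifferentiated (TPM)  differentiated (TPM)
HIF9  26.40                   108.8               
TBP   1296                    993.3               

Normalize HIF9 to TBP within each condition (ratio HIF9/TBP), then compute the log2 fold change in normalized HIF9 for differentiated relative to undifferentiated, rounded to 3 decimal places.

2.427

HIF9/TBP (undifferentiated) = 26.40 / 1296 = 0.02037
HIF9/TBP (differentiated) = 108.8 / 993.3 = 0.10953
Fold change = 0.10953 / 0.02037 = 5.3771
log2(5.3771) = 2.4268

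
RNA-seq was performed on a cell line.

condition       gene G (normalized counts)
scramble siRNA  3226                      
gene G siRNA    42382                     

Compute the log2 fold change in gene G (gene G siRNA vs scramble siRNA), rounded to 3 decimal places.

Fold change = 42382 / 3226 = 13.1376
log2(13.1376) = 3.7156

3.716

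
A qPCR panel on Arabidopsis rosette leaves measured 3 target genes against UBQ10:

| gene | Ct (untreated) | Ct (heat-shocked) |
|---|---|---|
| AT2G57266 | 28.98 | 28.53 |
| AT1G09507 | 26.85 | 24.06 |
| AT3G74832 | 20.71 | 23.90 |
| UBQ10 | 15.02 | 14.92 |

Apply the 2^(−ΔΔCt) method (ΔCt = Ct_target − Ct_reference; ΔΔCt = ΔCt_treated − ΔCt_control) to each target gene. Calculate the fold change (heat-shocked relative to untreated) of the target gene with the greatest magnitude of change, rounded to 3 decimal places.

0.102

AT2G57266: ΔΔCt = (28.53−14.92) − (28.98−15.02) = 13.61 − 13.96 = -0.35; fold change = 2^0.35 = 1.275
AT1G09507: ΔΔCt = (24.06−14.92) − (26.85−15.02) = 9.14 − 11.83 = -2.69; fold change = 2^2.69 = 6.453
AT3G74832: ΔΔCt = (23.90−14.92) − (20.71−15.02) = 8.98 − 5.69 = 3.29; fold change = 2^-3.29 = 0.102
AT3G74832 has the largest |ΔΔCt| = 3.29.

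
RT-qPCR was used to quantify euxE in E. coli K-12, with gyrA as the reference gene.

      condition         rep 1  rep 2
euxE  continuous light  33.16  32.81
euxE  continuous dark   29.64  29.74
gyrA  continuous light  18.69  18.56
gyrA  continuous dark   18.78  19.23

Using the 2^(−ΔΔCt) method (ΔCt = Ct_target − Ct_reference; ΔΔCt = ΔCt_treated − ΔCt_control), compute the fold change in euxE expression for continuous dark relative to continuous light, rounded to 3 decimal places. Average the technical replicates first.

12.773

Mean Ct: euxE continuous light 32.985; euxE continuous dark 29.690; gyrA continuous light 18.625; gyrA continuous dark 19.005
ΔCt(continuous light) = 32.985 − 18.625 = 14.360
ΔCt(continuous dark) = 29.690 − 19.005 = 10.685
ΔΔCt = 10.685 − 14.360 = -3.675
Fold change = 2^(−(-3.675)) = 2^3.675 = 12.7728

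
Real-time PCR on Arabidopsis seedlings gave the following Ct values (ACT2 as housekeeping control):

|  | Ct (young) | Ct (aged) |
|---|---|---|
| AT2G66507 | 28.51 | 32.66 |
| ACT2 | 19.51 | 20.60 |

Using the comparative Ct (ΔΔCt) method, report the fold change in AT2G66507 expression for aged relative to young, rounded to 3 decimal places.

ΔCt(young) = 28.510 − 19.510 = 9.000
ΔCt(aged) = 32.660 − 20.600 = 12.060
ΔΔCt = 12.060 − 9.000 = 3.060
Fold change = 2^(−3.060) = 0.1199

0.120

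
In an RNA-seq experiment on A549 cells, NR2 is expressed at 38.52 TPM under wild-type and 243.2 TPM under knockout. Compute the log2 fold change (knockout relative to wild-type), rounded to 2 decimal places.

Fold change = 243.2 / 38.52 = 6.3136
log2(6.3136) = 2.658

2.66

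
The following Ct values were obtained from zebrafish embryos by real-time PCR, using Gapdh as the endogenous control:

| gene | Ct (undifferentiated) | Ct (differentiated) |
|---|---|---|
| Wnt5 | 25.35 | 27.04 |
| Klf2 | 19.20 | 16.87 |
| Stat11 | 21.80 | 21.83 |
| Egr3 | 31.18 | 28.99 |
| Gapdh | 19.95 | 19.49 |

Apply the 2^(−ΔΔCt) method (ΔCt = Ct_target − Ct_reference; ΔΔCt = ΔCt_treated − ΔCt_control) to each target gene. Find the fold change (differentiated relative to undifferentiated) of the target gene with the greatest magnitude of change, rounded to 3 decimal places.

0.225

Wnt5: ΔΔCt = (27.04−19.49) − (25.35−19.95) = 7.55 − 5.40 = 2.15; fold change = 2^-2.15 = 0.225
Klf2: ΔΔCt = (16.87−19.49) − (19.20−19.95) = -2.62 − (-0.75) = -1.87; fold change = 2^1.87 = 3.655
Stat11: ΔΔCt = (21.83−19.49) − (21.80−19.95) = 2.34 − 1.85 = 0.49; fold change = 2^-0.49 = 0.712
Egr3: ΔΔCt = (28.99−19.49) − (31.18−19.95) = 9.50 − 11.23 = -1.73; fold change = 2^1.73 = 3.317
Wnt5 has the largest |ΔΔCt| = 2.15.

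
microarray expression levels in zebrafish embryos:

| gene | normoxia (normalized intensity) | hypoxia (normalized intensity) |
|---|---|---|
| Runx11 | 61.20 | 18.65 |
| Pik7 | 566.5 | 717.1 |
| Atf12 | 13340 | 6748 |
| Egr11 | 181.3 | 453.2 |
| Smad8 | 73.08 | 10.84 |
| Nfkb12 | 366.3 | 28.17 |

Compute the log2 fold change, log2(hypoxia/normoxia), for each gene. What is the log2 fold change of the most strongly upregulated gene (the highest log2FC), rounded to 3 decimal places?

1.322

log2(18.65/61.20) = -1.714  (Runx11)
log2(717.1/566.5) = 0.340  (Pik7)
log2(6748/13340) = -0.983  (Atf12)
log2(453.2/181.3) = 1.322  (Egr11)
log2(10.84/73.08) = -2.753  (Smad8)
log2(28.17/366.3) = -3.701  (Nfkb12)
Egr11 is most strongly upregulated.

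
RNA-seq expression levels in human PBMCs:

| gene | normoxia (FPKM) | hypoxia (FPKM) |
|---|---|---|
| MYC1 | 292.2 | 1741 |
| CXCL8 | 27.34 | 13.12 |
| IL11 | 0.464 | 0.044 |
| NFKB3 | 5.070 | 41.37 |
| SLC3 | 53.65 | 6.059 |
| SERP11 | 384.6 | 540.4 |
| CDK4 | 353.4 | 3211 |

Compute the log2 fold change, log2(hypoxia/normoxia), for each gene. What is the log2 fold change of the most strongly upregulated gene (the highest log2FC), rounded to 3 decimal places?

log2(1741/292.2) = 2.575  (MYC1)
log2(13.12/27.34) = -1.059  (CXCL8)
log2(0.044/0.464) = -3.399  (IL11)
log2(41.37/5.070) = 3.029  (NFKB3)
log2(6.059/53.65) = -3.146  (SLC3)
log2(540.4/384.6) = 0.491  (SERP11)
log2(3211/353.4) = 3.184  (CDK4)
CDK4 is most strongly upregulated.

3.184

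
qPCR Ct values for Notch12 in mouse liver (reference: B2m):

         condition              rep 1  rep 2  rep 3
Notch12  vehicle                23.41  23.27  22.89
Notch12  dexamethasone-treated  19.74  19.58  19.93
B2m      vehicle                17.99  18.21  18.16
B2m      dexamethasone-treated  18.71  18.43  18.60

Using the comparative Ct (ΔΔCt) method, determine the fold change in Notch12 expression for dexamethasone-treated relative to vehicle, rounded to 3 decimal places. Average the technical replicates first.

14.929

Mean Ct: Notch12 vehicle 23.190; Notch12 dexamethasone-treated 19.750; B2m vehicle 18.120; B2m dexamethasone-treated 18.580
ΔCt(vehicle) = 23.190 − 18.120 = 5.070
ΔCt(dexamethasone-treated) = 19.750 − 18.580 = 1.170
ΔΔCt = 1.170 − 5.070 = -3.900
Fold change = 2^(−(-3.900)) = 2^3.900 = 14.9285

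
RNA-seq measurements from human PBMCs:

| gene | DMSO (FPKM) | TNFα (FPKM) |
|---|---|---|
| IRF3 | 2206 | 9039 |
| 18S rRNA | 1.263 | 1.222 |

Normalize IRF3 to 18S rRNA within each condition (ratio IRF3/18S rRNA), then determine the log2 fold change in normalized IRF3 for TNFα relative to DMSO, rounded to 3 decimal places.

IRF3/18S rRNA (DMSO) = 2206 / 1.263 = 1746.6
IRF3/18S rRNA (TNFα) = 9039 / 1.222 = 7396.9
Fold change = 7396.9 / 1746.6 = 4.2349
log2(4.2349) = 2.0823

2.082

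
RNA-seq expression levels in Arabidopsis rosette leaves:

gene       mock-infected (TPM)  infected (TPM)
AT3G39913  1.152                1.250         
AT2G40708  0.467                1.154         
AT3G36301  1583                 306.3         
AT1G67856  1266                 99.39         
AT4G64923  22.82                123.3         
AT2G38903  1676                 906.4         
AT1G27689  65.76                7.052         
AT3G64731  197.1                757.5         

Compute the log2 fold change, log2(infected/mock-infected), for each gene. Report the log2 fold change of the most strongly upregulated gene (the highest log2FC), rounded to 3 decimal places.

2.434

log2(1.250/1.152) = 0.118  (AT3G39913)
log2(1.154/0.467) = 1.305  (AT2G40708)
log2(306.3/1583) = -2.370  (AT3G36301)
log2(99.39/1266) = -3.671  (AT1G67856)
log2(123.3/22.82) = 2.434  (AT4G64923)
log2(906.4/1676) = -0.887  (AT2G38903)
log2(7.052/65.76) = -3.221  (AT1G27689)
log2(757.5/197.1) = 1.942  (AT3G64731)
AT4G64923 is most strongly upregulated.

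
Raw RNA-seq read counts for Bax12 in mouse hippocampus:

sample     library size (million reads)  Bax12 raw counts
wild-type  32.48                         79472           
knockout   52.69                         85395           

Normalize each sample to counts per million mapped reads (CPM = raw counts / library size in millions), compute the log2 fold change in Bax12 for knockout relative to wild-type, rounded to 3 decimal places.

-0.594

CPM(wild-type) = 79472 / 32.48 = 2446.7980
CPM(knockout) = 85395 / 52.69 = 1620.7060
Fold change = 1620.7060 / 2446.7980 = 0.66238
log2(0.66238) = -0.5943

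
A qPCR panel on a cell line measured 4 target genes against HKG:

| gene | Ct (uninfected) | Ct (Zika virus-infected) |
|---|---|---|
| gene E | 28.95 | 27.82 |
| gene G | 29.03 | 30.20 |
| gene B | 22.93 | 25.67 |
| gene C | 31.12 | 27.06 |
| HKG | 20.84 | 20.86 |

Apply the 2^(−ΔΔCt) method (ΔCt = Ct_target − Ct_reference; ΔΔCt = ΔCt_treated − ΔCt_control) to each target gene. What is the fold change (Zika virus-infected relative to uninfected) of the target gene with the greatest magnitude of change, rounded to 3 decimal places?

16.912

gene E: ΔΔCt = (27.82−20.86) − (28.95−20.84) = 6.96 − 8.11 = -1.15; fold change = 2^1.15 = 2.219
gene G: ΔΔCt = (30.20−20.86) − (29.03−20.84) = 9.34 − 8.19 = 1.15; fold change = 2^-1.15 = 0.451
gene B: ΔΔCt = (25.67−20.86) − (22.93−20.84) = 4.81 − 2.09 = 2.72; fold change = 2^-2.72 = 0.152
gene C: ΔΔCt = (27.06−20.86) − (31.12−20.84) = 6.20 − 10.28 = -4.08; fold change = 2^4.08 = 16.912
gene C has the largest |ΔΔCt| = 4.08.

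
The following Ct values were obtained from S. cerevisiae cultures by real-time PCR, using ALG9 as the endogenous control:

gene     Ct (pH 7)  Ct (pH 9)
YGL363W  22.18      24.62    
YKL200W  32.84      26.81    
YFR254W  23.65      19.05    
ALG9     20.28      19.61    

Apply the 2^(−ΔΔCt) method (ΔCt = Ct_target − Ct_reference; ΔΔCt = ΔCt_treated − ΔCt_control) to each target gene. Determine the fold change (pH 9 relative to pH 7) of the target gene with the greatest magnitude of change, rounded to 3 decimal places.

41.070

YGL363W: ΔΔCt = (24.62−19.61) − (22.18−20.28) = 5.01 − 1.90 = 3.11; fold change = 2^-3.11 = 0.116
YKL200W: ΔΔCt = (26.81−19.61) − (32.84−20.28) = 7.20 − 12.56 = -5.36; fold change = 2^5.36 = 41.070
YFR254W: ΔΔCt = (19.05−19.61) − (23.65−20.28) = -0.56 − 3.37 = -3.93; fold change = 2^3.93 = 15.242
YKL200W has the largest |ΔΔCt| = 5.36.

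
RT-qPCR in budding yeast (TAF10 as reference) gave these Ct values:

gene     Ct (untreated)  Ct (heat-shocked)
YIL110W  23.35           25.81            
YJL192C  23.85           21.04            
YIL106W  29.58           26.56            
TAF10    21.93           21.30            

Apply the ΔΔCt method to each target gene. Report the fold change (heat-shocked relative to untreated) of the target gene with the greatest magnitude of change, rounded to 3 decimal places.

YIL110W: ΔΔCt = (25.81−21.30) − (23.35−21.93) = 4.51 − 1.42 = 3.09; fold change = 2^-3.09 = 0.117
YJL192C: ΔΔCt = (21.04−21.30) − (23.85−21.93) = -0.26 − 1.92 = -2.18; fold change = 2^2.18 = 4.532
YIL106W: ΔΔCt = (26.56−21.30) − (29.58−21.93) = 5.26 − 7.65 = -2.39; fold change = 2^2.39 = 5.242
YIL110W has the largest |ΔΔCt| = 3.09.

0.117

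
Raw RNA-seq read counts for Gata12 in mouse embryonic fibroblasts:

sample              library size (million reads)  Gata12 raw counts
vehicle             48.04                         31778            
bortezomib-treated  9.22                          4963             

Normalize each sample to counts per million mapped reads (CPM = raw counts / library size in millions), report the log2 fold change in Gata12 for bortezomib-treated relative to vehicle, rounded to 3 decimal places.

-0.297

CPM(vehicle) = 31778 / 48.04 = 661.4904
CPM(bortezomib-treated) = 4963 / 9.22 = 538.2863
Fold change = 538.2863 / 661.4904 = 0.81375
log2(0.81375) = -0.2973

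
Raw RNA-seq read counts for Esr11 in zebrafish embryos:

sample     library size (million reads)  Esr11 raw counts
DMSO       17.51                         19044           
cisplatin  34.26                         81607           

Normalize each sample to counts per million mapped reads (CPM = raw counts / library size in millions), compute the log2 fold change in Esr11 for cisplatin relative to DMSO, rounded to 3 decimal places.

1.131

CPM(DMSO) = 19044 / 17.51 = 1087.6071
CPM(cisplatin) = 81607 / 34.26 = 2381.9907
Fold change = 2381.9907 / 1087.6071 = 2.19012
log2(2.19012) = 1.1310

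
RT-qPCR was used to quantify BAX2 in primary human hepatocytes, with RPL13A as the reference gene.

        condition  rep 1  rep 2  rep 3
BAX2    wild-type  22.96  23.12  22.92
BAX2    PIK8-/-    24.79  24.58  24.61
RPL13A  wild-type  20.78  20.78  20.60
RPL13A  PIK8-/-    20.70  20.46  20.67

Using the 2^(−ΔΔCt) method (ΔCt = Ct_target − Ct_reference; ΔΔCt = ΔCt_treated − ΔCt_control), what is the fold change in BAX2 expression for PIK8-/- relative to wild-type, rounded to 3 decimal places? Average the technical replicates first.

Mean Ct: BAX2 wild-type 23.000; BAX2 PIK8-/- 24.660; RPL13A wild-type 20.720; RPL13A PIK8-/- 20.610
ΔCt(wild-type) = 23.000 − 20.720 = 2.280
ΔCt(PIK8-/-) = 24.660 − 20.610 = 4.050
ΔΔCt = 4.050 − 2.280 = 1.770
Fold change = 2^(−1.770) = 0.2932

0.293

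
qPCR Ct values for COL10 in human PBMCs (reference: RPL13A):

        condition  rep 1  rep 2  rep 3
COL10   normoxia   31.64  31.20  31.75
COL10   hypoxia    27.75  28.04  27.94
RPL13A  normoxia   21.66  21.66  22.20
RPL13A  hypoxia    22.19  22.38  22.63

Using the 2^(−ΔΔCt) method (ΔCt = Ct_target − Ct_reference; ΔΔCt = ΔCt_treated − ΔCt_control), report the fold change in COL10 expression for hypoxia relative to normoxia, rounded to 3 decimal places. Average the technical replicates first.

18.126

Mean Ct: COL10 normoxia 31.530; COL10 hypoxia 27.910; RPL13A normoxia 21.840; RPL13A hypoxia 22.400
ΔCt(normoxia) = 31.530 − 21.840 = 9.690
ΔCt(hypoxia) = 27.910 − 22.400 = 5.510
ΔΔCt = 5.510 − 9.690 = -4.180
Fold change = 2^(−(-4.180)) = 2^4.180 = 18.1261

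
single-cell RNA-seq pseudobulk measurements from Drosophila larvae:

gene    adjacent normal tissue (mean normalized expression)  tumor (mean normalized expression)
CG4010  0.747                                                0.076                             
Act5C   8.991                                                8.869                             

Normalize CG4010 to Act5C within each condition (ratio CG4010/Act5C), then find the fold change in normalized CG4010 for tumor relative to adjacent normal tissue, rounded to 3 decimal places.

CG4010/Act5C (adjacent normal tissue) = 0.747 / 8.991 = 0.083083
CG4010/Act5C (tumor) = 0.076 / 8.869 = 0.0085692
Fold change = 0.0085692 / 0.083083 = 0.1031

0.103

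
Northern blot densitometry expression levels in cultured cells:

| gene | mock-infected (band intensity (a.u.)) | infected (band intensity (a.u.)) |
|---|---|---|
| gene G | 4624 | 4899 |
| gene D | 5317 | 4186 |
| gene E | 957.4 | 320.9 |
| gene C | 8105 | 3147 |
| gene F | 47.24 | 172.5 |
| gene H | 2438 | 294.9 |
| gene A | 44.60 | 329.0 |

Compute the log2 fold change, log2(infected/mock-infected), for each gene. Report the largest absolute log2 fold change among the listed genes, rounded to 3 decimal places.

log2(4899/4624) = 0.083  (gene G)
log2(4186/5317) = -0.345  (gene D)
log2(320.9/957.4) = -1.577  (gene E)
log2(3147/8105) = -1.365  (gene C)
log2(172.5/47.24) = 1.869  (gene F)
log2(294.9/2438) = -3.047  (gene H)
log2(329.0/44.60) = 2.883  (gene A)
The largest magnitude belongs to gene H.

3.047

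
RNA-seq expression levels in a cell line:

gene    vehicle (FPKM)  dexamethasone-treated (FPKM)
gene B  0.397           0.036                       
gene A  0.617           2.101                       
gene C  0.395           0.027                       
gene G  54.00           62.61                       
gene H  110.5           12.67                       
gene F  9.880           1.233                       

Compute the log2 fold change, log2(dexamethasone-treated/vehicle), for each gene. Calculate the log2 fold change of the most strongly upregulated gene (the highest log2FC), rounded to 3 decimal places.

1.768

log2(0.036/0.397) = -3.463  (gene B)
log2(2.101/0.617) = 1.768  (gene A)
log2(0.027/0.395) = -3.871  (gene C)
log2(62.61/54.00) = 0.213  (gene G)
log2(12.67/110.5) = -3.125  (gene H)
log2(1.233/9.880) = -3.002  (gene F)
gene A is most strongly upregulated.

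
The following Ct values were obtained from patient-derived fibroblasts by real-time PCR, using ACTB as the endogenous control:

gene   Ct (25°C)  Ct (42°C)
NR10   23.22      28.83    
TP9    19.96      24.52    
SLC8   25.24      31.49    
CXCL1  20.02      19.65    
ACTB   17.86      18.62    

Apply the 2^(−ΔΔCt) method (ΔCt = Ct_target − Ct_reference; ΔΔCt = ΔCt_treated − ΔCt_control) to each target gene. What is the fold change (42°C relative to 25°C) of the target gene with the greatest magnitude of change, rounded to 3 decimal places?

NR10: ΔΔCt = (28.83−18.62) − (23.22−17.86) = 10.21 − 5.36 = 4.85; fold change = 2^-4.85 = 0.035
TP9: ΔΔCt = (24.52−18.62) − (19.96−17.86) = 5.90 − 2.10 = 3.80; fold change = 2^-3.80 = 0.072
SLC8: ΔΔCt = (31.49−18.62) − (25.24−17.86) = 12.87 − 7.38 = 5.49; fold change = 2^-5.49 = 0.022
CXCL1: ΔΔCt = (19.65−18.62) − (20.02−17.86) = 1.03 − 2.16 = -1.13; fold change = 2^1.13 = 2.189
SLC8 has the largest |ΔΔCt| = 5.49.

0.022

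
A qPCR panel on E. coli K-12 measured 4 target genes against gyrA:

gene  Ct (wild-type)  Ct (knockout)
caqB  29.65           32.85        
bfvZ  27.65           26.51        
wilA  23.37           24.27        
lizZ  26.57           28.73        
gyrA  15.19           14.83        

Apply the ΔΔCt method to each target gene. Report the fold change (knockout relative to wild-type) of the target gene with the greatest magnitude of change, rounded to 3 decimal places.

0.085

caqB: ΔΔCt = (32.85−14.83) − (29.65−15.19) = 18.02 − 14.46 = 3.56; fold change = 2^-3.56 = 0.085
bfvZ: ΔΔCt = (26.51−14.83) − (27.65−15.19) = 11.68 − 12.46 = -0.78; fold change = 2^0.78 = 1.717
wilA: ΔΔCt = (24.27−14.83) − (23.37−15.19) = 9.44 − 8.18 = 1.26; fold change = 2^-1.26 = 0.418
lizZ: ΔΔCt = (28.73−14.83) − (26.57−15.19) = 13.90 − 11.38 = 2.52; fold change = 2^-2.52 = 0.174
caqB has the largest |ΔΔCt| = 3.56.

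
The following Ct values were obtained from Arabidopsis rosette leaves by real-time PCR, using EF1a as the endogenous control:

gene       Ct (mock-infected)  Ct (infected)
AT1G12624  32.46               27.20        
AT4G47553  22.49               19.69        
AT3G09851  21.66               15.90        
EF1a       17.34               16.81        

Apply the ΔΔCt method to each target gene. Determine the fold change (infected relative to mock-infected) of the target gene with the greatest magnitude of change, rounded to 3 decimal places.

AT1G12624: ΔΔCt = (27.20−16.81) − (32.46−17.34) = 10.39 − 15.12 = -4.73; fold change = 2^4.73 = 26.538
AT4G47553: ΔΔCt = (19.69−16.81) − (22.49−17.34) = 2.88 − 5.15 = -2.27; fold change = 2^2.27 = 4.823
AT3G09851: ΔΔCt = (15.90−16.81) − (21.66−17.34) = -0.91 − 4.32 = -5.23; fold change = 2^5.23 = 37.531
AT3G09851 has the largest |ΔΔCt| = 5.23.

37.531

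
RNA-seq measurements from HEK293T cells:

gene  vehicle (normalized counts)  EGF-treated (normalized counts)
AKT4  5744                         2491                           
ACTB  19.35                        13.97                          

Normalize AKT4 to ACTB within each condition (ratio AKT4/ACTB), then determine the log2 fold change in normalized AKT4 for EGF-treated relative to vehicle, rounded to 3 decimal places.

-0.735

AKT4/ACTB (vehicle) = 5744 / 19.35 = 296.85
AKT4/ACTB (EGF-treated) = 2491 / 13.97 = 178.31
Fold change = 178.31 / 296.85 = 0.6007
log2(0.6007) = -0.7353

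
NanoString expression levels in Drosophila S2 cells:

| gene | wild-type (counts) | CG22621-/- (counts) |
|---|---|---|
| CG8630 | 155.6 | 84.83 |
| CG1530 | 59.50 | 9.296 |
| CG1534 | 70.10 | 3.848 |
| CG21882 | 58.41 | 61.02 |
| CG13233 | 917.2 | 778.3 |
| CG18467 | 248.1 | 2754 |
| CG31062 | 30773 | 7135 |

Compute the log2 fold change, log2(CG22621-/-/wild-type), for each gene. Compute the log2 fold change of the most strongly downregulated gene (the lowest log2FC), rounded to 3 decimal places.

-4.187

log2(84.83/155.6) = -0.875  (CG8630)
log2(9.296/59.50) = -2.678  (CG1530)
log2(3.848/70.10) = -4.187  (CG1534)
log2(61.02/58.41) = 0.063  (CG21882)
log2(778.3/917.2) = -0.237  (CG13233)
log2(2754/248.1) = 3.473  (CG18467)
log2(7135/30773) = -2.109  (CG31062)
CG1534 is most strongly downregulated.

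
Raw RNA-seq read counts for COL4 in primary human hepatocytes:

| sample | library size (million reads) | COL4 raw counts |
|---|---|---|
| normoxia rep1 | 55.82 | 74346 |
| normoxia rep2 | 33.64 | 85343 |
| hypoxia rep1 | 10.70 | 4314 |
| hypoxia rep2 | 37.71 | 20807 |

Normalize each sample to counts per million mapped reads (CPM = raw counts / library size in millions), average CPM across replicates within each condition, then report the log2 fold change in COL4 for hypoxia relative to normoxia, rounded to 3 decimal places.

CPM(normoxia rep1) = 74346 / 55.82 = 1331.8882
CPM(normoxia rep2) = 85343 / 33.64 = 2536.9501
CPM(hypoxia rep1) = 4314 / 10.70 = 403.1776
CPM(hypoxia rep2) = 20807 / 37.71 = 551.7635
mean CPM(normoxia) = 1934.4191; mean CPM(hypoxia) = 477.4705
Fold change = 477.4705 / 1934.4191 = 0.24683
log2(0.24683) = -2.0184

-2.018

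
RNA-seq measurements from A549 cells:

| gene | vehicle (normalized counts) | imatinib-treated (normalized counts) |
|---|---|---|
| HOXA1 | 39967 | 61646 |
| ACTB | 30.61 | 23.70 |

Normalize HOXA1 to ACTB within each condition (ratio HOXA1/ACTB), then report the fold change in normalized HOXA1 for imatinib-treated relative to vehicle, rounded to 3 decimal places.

HOXA1/ACTB (vehicle) = 39967 / 30.61 = 1305.7
HOXA1/ACTB (imatinib-treated) = 61646 / 23.70 = 2601.1
Fold change = 2601.1 / 1305.7 = 1.9921

1.992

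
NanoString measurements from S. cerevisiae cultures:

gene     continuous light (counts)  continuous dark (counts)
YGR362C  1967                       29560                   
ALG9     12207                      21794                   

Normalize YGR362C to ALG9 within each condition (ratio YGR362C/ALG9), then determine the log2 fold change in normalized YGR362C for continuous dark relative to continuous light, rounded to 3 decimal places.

YGR362C/ALG9 (continuous light) = 1967 / 12207 = 0.16114
YGR362C/ALG9 (continuous dark) = 29560 / 21794 = 1.3563
Fold change = 1.3563 / 0.16114 = 8.4173
log2(8.4173) = 3.0734

3.073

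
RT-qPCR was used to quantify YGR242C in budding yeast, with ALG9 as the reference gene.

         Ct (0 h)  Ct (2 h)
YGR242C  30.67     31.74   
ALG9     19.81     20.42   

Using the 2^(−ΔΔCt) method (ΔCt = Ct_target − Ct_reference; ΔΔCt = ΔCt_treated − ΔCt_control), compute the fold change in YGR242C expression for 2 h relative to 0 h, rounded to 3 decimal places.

0.727

ΔCt(0 h) = 30.670 − 19.810 = 10.860
ΔCt(2 h) = 31.740 − 20.420 = 11.320
ΔΔCt = 11.320 − 10.860 = 0.460
Fold change = 2^(−0.460) = 0.7270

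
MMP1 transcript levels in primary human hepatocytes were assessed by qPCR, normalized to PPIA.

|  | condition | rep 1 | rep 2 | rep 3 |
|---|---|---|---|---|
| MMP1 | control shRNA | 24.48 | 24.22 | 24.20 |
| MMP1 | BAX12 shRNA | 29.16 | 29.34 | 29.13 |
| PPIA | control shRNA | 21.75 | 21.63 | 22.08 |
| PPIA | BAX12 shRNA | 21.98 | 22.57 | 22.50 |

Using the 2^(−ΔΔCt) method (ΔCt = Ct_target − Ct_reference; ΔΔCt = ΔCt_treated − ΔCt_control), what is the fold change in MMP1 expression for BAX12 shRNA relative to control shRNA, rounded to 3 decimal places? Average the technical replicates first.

0.048

Mean Ct: MMP1 control shRNA 24.300; MMP1 BAX12 shRNA 29.210; PPIA control shRNA 21.820; PPIA BAX12 shRNA 22.350
ΔCt(control shRNA) = 24.300 − 21.820 = 2.480
ΔCt(BAX12 shRNA) = 29.210 − 22.350 = 6.860
ΔΔCt = 6.860 − 2.480 = 4.380
Fold change = 2^(−4.380) = 0.0480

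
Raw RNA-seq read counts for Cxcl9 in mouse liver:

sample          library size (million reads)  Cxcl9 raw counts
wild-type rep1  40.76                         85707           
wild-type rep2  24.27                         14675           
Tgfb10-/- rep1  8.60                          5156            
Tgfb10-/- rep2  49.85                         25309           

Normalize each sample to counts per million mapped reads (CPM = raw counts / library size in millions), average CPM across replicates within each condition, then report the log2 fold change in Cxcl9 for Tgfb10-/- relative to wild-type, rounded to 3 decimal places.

CPM(wild-type rep1) = 85707 / 40.76 = 2102.7233
CPM(wild-type rep2) = 14675 / 24.27 = 604.6560
CPM(Tgfb10-/- rep1) = 5156 / 8.60 = 599.5349
CPM(Tgfb10-/- rep2) = 25309 / 49.85 = 507.7031
mean CPM(wild-type) = 1353.6896; mean CPM(Tgfb10-/-) = 553.6190
Fold change = 553.6190 / 1353.6896 = 0.40897
log2(0.40897) = -1.2899

-1.290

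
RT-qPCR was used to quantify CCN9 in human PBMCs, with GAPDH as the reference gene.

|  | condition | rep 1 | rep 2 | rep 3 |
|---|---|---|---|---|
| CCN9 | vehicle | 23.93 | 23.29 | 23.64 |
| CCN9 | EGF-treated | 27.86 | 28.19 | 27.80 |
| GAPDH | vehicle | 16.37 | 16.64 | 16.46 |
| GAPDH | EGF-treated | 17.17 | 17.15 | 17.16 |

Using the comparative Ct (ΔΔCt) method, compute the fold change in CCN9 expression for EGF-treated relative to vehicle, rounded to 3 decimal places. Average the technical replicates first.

Mean Ct: CCN9 vehicle 23.620; CCN9 EGF-treated 27.950; GAPDH vehicle 16.490; GAPDH EGF-treated 17.160
ΔCt(vehicle) = 23.620 − 16.490 = 7.130
ΔCt(EGF-treated) = 27.950 − 17.160 = 10.790
ΔΔCt = 10.790 − 7.130 = 3.660
Fold change = 2^(−3.660) = 0.0791

0.079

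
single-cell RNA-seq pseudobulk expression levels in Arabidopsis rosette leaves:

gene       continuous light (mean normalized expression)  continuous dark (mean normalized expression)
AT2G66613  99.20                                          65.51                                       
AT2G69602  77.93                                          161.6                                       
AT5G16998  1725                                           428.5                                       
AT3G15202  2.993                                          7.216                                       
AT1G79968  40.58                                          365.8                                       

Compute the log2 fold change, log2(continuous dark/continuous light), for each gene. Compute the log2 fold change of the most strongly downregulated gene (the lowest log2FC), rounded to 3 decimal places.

log2(65.51/99.20) = -0.599  (AT2G66613)
log2(161.6/77.93) = 1.052  (AT2G69602)
log2(428.5/1725) = -2.009  (AT5G16998)
log2(7.216/2.993) = 1.270  (AT3G15202)
log2(365.8/40.58) = 3.172  (AT1G79968)
AT5G16998 is most strongly downregulated.

-2.009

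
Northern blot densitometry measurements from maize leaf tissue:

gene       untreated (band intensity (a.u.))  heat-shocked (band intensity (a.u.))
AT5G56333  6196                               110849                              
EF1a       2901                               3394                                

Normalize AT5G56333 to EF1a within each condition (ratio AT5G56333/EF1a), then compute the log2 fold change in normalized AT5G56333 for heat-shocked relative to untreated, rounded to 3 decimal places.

3.935

AT5G56333/EF1a (untreated) = 6196 / 2901 = 2.1358
AT5G56333/EF1a (heat-shocked) = 110849 / 3394 = 32.66
Fold change = 32.66 / 2.1358 = 15.2917
log2(15.2917) = 3.9347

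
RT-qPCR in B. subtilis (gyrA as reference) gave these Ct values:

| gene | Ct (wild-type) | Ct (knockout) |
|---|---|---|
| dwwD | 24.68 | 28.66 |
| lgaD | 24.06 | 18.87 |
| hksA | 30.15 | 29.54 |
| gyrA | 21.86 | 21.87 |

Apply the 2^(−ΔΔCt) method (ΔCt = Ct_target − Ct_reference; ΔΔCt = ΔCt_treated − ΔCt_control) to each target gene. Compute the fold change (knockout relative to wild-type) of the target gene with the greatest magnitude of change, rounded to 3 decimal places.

dwwD: ΔΔCt = (28.66−21.87) − (24.68−21.86) = 6.79 − 2.82 = 3.97; fold change = 2^-3.97 = 0.064
lgaD: ΔΔCt = (18.87−21.87) − (24.06−21.86) = -3.00 − 2.20 = -5.20; fold change = 2^5.20 = 36.758
hksA: ΔΔCt = (29.54−21.87) − (30.15−21.86) = 7.67 − 8.29 = -0.62; fold change = 2^0.62 = 1.537
lgaD has the largest |ΔΔCt| = 5.20.

36.758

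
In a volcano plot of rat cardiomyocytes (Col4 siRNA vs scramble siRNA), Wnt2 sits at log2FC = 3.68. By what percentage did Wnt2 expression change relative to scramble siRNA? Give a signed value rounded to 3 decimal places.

Fold change = 2^(3.68) = 12.8171
Percent change = (FC − 1) × 100% = (12.8171 − 1) × 100 = 1181.712%

1181.712%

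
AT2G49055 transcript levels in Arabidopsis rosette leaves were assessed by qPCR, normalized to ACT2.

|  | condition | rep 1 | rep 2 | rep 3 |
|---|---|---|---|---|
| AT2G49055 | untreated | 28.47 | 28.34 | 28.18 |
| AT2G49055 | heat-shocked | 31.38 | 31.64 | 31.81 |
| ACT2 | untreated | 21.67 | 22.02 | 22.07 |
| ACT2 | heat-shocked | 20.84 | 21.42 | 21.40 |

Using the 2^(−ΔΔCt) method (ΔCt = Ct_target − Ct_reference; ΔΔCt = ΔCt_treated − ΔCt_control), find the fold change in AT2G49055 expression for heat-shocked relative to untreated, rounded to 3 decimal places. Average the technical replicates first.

Mean Ct: AT2G49055 untreated 28.330; AT2G49055 heat-shocked 31.610; ACT2 untreated 21.920; ACT2 heat-shocked 21.220
ΔCt(untreated) = 28.330 − 21.920 = 6.410
ΔCt(heat-shocked) = 31.610 − 21.220 = 10.390
ΔΔCt = 10.390 − 6.410 = 3.980
Fold change = 2^(−3.980) = 0.0634

0.063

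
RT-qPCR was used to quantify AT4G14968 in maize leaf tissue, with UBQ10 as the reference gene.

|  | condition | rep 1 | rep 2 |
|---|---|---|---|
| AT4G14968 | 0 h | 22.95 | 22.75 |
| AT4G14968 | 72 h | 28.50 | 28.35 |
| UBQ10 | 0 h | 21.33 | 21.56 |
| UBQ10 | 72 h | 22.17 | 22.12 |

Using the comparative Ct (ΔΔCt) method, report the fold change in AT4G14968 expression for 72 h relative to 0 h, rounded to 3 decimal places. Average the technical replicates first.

0.034

Mean Ct: AT4G14968 0 h 22.850; AT4G14968 72 h 28.425; UBQ10 0 h 21.445; UBQ10 72 h 22.145
ΔCt(0 h) = 22.850 − 21.445 = 1.405
ΔCt(72 h) = 28.425 − 22.145 = 6.280
ΔΔCt = 6.280 − 1.405 = 4.875
Fold change = 2^(−4.875) = 0.0341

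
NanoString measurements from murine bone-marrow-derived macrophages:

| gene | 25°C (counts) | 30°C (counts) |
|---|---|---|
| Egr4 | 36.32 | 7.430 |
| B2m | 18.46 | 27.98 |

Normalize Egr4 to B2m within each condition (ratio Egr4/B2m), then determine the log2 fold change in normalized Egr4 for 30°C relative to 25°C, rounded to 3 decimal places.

-2.889

Egr4/B2m (25°C) = 36.32 / 18.46 = 1.9675
Egr4/B2m (30°C) = 7.430 / 27.98 = 0.26555
Fold change = 0.26555 / 1.9675 = 0.1350
log2(0.1350) = -2.8893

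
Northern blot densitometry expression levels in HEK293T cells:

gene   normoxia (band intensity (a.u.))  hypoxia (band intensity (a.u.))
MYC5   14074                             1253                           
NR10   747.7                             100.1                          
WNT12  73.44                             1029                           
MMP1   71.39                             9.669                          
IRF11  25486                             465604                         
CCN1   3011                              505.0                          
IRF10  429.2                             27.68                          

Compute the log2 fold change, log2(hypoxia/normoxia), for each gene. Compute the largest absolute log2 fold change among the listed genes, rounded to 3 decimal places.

4.191

log2(1253/14074) = -3.490  (MYC5)
log2(100.1/747.7) = -2.901  (NR10)
log2(1029/73.44) = 3.809  (WNT12)
log2(9.669/71.39) = -2.884  (MMP1)
log2(465604/25486) = 4.191  (IRF11)
log2(505.0/3011) = -2.576  (CCN1)
log2(27.68/429.2) = -3.955  (IRF10)
The largest magnitude belongs to IRF11.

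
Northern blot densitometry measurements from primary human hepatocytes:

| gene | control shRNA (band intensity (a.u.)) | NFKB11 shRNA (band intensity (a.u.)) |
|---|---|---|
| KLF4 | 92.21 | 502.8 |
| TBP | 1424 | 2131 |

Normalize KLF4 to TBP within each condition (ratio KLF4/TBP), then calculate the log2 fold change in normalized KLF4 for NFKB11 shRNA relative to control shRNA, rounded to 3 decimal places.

1.865

KLF4/TBP (control shRNA) = 92.21 / 1424 = 0.064754
KLF4/TBP (NFKB11 shRNA) = 502.8 / 2131 = 0.23595
Fold change = 0.23595 / 0.064754 = 3.6437
log2(3.6437) = 1.8654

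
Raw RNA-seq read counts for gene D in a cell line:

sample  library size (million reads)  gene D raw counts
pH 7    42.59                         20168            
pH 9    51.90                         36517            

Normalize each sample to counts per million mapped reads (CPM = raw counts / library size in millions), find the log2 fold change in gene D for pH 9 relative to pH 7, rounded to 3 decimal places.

0.571

CPM(pH 7) = 20168 / 42.59 = 473.5384
CPM(pH 9) = 36517 / 51.90 = 703.6031
Fold change = 703.6031 / 473.5384 = 1.48584
log2(1.48584) = 0.5713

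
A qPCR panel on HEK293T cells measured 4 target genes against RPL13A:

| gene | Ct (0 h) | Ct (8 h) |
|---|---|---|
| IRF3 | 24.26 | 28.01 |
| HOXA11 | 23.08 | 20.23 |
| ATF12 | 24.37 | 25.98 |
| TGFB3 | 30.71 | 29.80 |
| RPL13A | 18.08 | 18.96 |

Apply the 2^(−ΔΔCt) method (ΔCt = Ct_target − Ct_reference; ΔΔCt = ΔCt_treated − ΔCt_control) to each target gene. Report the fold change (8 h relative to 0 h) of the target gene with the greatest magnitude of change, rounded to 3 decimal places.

IRF3: ΔΔCt = (28.01−18.96) − (24.26−18.08) = 9.05 − 6.18 = 2.87; fold change = 2^-2.87 = 0.137
HOXA11: ΔΔCt = (20.23−18.96) − (23.08−18.08) = 1.27 − 5.00 = -3.73; fold change = 2^3.73 = 13.269
ATF12: ΔΔCt = (25.98−18.96) − (24.37−18.08) = 7.02 − 6.29 = 0.73; fold change = 2^-0.73 = 0.603
TGFB3: ΔΔCt = (29.80−18.96) − (30.71−18.08) = 10.84 − 12.63 = -1.79; fold change = 2^1.79 = 3.458
HOXA11 has the largest |ΔΔCt| = 3.73.

13.269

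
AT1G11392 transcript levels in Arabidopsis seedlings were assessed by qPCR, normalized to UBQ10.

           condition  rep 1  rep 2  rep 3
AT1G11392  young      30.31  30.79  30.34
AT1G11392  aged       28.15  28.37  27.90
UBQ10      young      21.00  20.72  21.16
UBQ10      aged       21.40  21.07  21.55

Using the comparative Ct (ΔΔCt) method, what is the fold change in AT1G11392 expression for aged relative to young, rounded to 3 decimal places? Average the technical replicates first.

6.589

Mean Ct: AT1G11392 young 30.480; AT1G11392 aged 28.140; UBQ10 young 20.960; UBQ10 aged 21.340
ΔCt(young) = 30.480 − 20.960 = 9.520
ΔCt(aged) = 28.140 − 21.340 = 6.800
ΔΔCt = 6.800 − 9.520 = -2.720
Fold change = 2^(−(-2.720)) = 2^2.720 = 6.5887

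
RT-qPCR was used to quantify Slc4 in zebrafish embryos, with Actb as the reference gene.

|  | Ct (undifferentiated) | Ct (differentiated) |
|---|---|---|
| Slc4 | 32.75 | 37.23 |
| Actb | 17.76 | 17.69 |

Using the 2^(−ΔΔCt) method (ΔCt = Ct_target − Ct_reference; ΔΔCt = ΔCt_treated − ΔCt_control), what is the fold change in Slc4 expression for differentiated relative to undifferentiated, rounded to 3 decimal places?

0.043

ΔCt(undifferentiated) = 32.750 − 17.760 = 14.990
ΔCt(differentiated) = 37.230 − 17.690 = 19.540
ΔΔCt = 19.540 − 14.990 = 4.550
Fold change = 2^(−4.550) = 0.0427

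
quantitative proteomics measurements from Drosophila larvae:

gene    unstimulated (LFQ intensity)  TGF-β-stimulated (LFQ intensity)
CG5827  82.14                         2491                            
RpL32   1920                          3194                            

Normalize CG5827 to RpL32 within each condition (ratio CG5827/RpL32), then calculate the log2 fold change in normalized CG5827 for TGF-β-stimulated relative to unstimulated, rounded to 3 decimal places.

4.188

CG5827/RpL32 (unstimulated) = 82.14 / 1920 = 0.042781
CG5827/RpL32 (TGF-β-stimulated) = 2491 / 3194 = 0.7799
Fold change = 0.7799 / 0.042781 = 18.2299
log2(18.2299) = 4.1882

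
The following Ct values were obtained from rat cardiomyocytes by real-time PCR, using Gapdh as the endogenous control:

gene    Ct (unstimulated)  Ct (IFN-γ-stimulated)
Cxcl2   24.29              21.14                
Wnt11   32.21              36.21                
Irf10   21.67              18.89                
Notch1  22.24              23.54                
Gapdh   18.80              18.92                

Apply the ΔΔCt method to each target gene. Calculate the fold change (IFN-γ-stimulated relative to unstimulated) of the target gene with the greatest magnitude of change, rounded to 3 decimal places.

Cxcl2: ΔΔCt = (21.14−18.92) − (24.29−18.80) = 2.22 − 5.49 = -3.27; fold change = 2^3.27 = 9.646
Wnt11: ΔΔCt = (36.21−18.92) − (32.21−18.80) = 17.29 − 13.41 = 3.88; fold change = 2^-3.88 = 0.068
Irf10: ΔΔCt = (18.89−18.92) − (21.67−18.80) = -0.03 − 2.87 = -2.90; fold change = 2^2.90 = 7.464
Notch1: ΔΔCt = (23.54−18.92) − (22.24−18.80) = 4.62 − 3.44 = 1.18; fold change = 2^-1.18 = 0.441
Wnt11 has the largest |ΔΔCt| = 3.88.

0.068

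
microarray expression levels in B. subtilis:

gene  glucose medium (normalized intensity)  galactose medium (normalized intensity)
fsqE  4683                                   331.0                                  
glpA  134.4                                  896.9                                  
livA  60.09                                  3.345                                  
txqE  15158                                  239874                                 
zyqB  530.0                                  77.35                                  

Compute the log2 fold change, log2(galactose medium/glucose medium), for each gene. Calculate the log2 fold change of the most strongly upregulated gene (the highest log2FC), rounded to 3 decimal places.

3.984

log2(331.0/4683) = -3.823  (fsqE)
log2(896.9/134.4) = 2.738  (glpA)
log2(3.345/60.09) = -4.167  (livA)
log2(239874/15158) = 3.984  (txqE)
log2(77.35/530.0) = -2.777  (zyqB)
txqE is most strongly upregulated.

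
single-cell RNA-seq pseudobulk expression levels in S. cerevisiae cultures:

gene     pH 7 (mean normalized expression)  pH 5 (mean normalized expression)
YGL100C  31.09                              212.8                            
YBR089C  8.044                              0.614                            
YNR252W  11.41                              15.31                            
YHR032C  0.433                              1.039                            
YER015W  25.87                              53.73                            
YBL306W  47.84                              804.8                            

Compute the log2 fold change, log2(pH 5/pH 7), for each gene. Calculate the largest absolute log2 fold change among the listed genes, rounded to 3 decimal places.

log2(212.8/31.09) = 2.775  (YGL100C)
log2(0.614/8.044) = -3.712  (YBR089C)
log2(15.31/11.41) = 0.424  (YNR252W)
log2(1.039/0.433) = 1.263  (YHR032C)
log2(53.73/25.87) = 1.054  (YER015W)
log2(804.8/47.84) = 4.072  (YBL306W)
The largest magnitude belongs to YBL306W.

4.072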